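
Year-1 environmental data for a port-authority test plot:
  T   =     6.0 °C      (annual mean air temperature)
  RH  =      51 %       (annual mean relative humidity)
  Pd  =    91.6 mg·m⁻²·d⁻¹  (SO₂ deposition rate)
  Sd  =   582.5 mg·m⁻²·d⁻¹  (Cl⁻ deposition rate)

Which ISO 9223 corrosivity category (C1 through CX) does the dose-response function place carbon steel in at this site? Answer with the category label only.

carbon steel: temperature factor f = +0.150·(-4.0) = -0.6000
  SO₂ term: 1.77·91.6^0.52·exp(0.02·51-0.6000) = 28.22
  Sd branch = 0.102·Sd^0.62·e^(0.033·RH+0.04·T) = 36.16 μm/a
  sum: 28.22 + 36.16 → r_corr = 64.38 μm/a
ISO 9223 Table 2 (carbon steel): 50 < 64.4 ≤ 80 μm/a ⇒ C4

C4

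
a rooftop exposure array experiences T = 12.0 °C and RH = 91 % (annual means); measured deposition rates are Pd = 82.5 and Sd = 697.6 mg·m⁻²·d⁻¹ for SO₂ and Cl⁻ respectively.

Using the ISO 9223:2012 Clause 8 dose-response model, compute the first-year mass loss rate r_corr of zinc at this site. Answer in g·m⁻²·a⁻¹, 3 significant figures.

zinc: temperature factor f = -0.071·(2.0) = -0.1420
  sulphur-dioxide contribution → 5.13 μm/a
  chloride contribution → 4.198 μm/a
  total first-year rate 9.328 μm/a
Convert to mass loss: 9.328 μm/a × 7.14 g/cm³ = 66.6 g·m⁻²·a⁻¹

r_corr = 66.6 g·m⁻²·a⁻¹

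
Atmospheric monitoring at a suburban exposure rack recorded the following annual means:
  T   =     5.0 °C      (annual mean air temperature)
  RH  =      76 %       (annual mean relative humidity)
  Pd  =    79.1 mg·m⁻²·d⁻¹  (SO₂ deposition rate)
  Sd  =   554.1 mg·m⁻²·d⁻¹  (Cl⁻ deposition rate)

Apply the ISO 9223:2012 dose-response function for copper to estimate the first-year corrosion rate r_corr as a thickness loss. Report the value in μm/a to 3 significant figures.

r_corr = 1.89 μm/a

copper: temperature factor f = +0.126·(-5.0) = -0.6300
  sulphur-dioxide contribution → 0.7791 μm/a
  chloride contribution → 1.112 μm/a
  total first-year rate 1.891 μm/a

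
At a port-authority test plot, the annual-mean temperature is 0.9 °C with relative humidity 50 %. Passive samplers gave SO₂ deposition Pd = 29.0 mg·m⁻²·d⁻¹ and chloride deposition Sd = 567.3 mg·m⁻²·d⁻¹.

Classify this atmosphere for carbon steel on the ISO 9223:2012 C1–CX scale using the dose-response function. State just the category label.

C3

carbon steel: temperature factor f = +0.150·(-9.1) = -1.3650
  Pd branch = 1.77·Pd^0.52·e^(0.02·RH+f) = 7.078 μm/a
  Sd branch = 0.102·Sd^0.62·e^(0.033·RH+0.04·T) = 28.07 μm/a
  sum: 7.078 + 28.07 → r_corr = 35.14 μm/a
ISO 9223 Table 2 (carbon steel): 25 < 35.1 ≤ 50 μm/a ⇒ C3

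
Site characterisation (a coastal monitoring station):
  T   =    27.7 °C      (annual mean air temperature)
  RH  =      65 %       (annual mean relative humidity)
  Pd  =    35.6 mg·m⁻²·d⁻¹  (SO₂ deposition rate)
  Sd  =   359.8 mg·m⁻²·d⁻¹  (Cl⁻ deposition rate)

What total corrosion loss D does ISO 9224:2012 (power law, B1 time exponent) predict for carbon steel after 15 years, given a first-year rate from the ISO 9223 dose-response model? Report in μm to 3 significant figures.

D(15) = 484 μm

carbon steel: temperature factor f = -0.054·(17.7) = -0.9558
  sulphur-dioxide contribution → 16 μm/a
  chloride contribution → 101.4 μm/a
  ⇒ r_corr(carbon steel) = 117.4 μm/a
Long-term exponent b (ISO 9224 Table 2, B1) = 0.523
  D(15) = 117.4 × 15^0.523 = 117.4 × 4.122 = 484 μm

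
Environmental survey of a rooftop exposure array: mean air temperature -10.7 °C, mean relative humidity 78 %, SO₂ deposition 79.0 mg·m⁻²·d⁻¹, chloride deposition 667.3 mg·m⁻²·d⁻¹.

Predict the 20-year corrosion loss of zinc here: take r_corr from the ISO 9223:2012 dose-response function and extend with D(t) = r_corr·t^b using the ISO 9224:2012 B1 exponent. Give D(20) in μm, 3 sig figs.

D(20) = 22.7 μm

zinc: f(T) = +0.038·(T−10) [T≤10 °C] = -0.7866
  sulphur-dioxide contribution → 1.453 μm/a
  chloride contribution → 0.5357 μm/a
  ⇒ r_corr(zinc) = 1.988 μm/a
Power-law: D(20) = r_corr · 20^0.813
  D(20) = 1.988 × 20^0.813 = 1.988 × 11.42 = 22.71 μm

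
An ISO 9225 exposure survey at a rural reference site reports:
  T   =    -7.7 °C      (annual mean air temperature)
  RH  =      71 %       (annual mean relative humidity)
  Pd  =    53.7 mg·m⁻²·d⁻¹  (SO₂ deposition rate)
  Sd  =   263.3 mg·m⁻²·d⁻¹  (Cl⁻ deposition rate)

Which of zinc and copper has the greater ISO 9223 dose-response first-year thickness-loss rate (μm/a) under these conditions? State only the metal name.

zinc

zinc: T≤10 °C ⇒ hinge +0.038·(-7.7−10) = -0.6726
  SO₂ term: 0.0129·53.7^0.44·exp(0.046·71-0.6726) = 0.9956
  Sd branch = 0.0175·Sd^0.57·e^(0.008·RH+0.085·T) = 0.3847 μm/a
  sum: 0.9956 + 0.3847 → r_corr = 1.38 μm/a
copper: T≤10 °C ⇒ hinge +0.126·(-7.7−10) = -2.2302
  SO₂ term: 0.0053·53.7^0.26·exp(0.059·71-2.2302) = 0.1059
  Sd branch = 0.01025·Sd^0.27·e^(0.036·RH+0.049·T) = 0.4078 μm/a
  sum: 0.1059 + 0.4078 → r_corr = 0.5137 μm/a
Ordering by μm/a: zinc (1.38) > copper (0.514)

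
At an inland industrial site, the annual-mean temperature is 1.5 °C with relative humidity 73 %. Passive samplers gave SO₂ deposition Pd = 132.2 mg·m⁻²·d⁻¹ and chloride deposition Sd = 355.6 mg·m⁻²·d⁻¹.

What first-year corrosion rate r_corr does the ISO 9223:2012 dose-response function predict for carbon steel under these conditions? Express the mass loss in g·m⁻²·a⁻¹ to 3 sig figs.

r_corr = 573 g·m⁻²·a⁻¹

carbon steel: f(T) = +0.150·(T−10) [T≤10 °C] = -1.2750
  Pd branch = 1.77·Pd^0.52·e^(0.02·RH+f) = 27 μm/a
  Sd branch = 0.102·Sd^0.62·e^(0.033·RH+0.04·T) = 45.97 μm/a
  r_corr = 27 + 45.97 = 72.97 μm/a
Convert to mass loss: 72.97 μm/a × 7.85 g/cm³ = 572.8 g·m⁻²·a⁻¹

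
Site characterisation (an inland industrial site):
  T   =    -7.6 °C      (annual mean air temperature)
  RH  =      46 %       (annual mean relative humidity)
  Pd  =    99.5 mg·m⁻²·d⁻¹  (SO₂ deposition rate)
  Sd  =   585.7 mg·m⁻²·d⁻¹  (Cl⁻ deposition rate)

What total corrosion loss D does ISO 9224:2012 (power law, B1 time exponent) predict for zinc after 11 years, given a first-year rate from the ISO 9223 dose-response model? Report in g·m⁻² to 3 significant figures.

zinc: T≤10 °C ⇒ hinge +0.038·(-7.6−10) = -0.6688
  sulphur-dioxide contribution → 0.4151 μm/a
  chloride contribution → 0.501 μm/a
  total first-year rate 0.9161 μm/a
Power-law: D(11) = r_corr · 11^0.813
  D(11) = 0.9161 × 11^0.813 = 0.9161 × 7.025 = 6.436 μm
  Mass loss = 6.436 μm × 7.14 g/cm³ = 45.95 g·m⁻²

D(11) = 46.0 g·m⁻²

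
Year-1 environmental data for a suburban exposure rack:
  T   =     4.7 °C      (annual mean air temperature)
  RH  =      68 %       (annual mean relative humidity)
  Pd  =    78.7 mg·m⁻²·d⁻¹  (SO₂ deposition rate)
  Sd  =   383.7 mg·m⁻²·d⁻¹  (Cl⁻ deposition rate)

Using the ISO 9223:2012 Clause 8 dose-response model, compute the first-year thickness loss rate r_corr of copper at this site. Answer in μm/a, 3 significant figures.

r_corr = 1.21 μm/a

copper: f(T) = +0.126·(T−10) [T≤10 °C] = -0.6678
  Pd branch = 0.0053·Pd^0.26·e^(0.059·RH+f) = 0.4673 μm/a
  Cl⁻ term: 0.01025·383.7^0.27·exp(0.036·68+0.049·4.7) = 0.744
  r_corr = 0.4673 + 0.744 = 1.211 μm/a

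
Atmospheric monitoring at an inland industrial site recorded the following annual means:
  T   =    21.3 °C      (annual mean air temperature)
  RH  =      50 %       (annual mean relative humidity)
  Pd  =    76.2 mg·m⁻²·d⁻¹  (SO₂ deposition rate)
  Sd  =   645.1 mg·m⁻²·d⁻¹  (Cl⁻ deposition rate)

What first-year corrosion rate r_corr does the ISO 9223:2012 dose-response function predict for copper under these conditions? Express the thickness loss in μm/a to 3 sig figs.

copper: temperature factor f = -0.080·(11.3) = -0.9040
  Pd branch = 0.0053·Pd^0.26·e^(0.059·RH+f) = 0.1265 μm/a
  Sd branch = 0.01025·Sd^0.27·e^(0.036·RH+0.049·T) = 1.01 μm/a
  r_corr = 0.1265 + 1.01 = 1.137 μm/a

r_corr = 1.14 μm/a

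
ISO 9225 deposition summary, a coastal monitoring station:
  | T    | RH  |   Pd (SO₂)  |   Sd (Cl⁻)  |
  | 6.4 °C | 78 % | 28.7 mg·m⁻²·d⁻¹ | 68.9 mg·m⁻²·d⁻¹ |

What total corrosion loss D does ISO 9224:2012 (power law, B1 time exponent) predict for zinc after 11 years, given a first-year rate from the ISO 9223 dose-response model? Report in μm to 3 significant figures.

D(11) = 16.9 μm

zinc: temperature factor f = +0.038·(-3.6) = -0.1368
  SO₂ term: 0.0129·28.7^0.44·exp(0.046·78-0.1368) = 1.782
  Cl⁻ term: 0.0175·68.9^0.57·exp(0.008·78+0.085·6.4) = 0.6282
  r_corr = 1.782 + 0.6282 = 2.41 μm/a
Long-term exponent b (ISO 9224 Table 2, B1) = 0.813
  D(11) = 2.41 × 11^0.813 = 2.41 × 7.025 = 16.93 μm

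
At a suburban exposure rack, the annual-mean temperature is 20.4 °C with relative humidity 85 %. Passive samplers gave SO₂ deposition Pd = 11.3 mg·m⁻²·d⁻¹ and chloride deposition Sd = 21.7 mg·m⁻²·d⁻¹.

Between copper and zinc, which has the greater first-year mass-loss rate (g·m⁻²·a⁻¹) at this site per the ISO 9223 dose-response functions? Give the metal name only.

copper: temperature factor f = -0.080·(10.4) = -0.8320
  SO₂ term: 0.0053·11.3^0.26·exp(0.059·85-0.8320) = 0.6527
  Cl⁻ term: 0.01025·21.7^0.27·exp(0.036·85+0.049·20.4) = 1.363
  r_corr = 0.6527 + 1.363 = 2.016 μm/a
  mass loss = 2.016 μm/a × 8.96 g/cm³ = 18.06 g·m⁻²·a⁻¹
zinc: f(T) = -0.071·(T−10) [T>10 °C] = -0.7384
  SO₂ term: 0.0129·11.3^0.44·exp(0.046·85-0.7384) = 0.894
  Sd branch = 0.0175·Sd^0.57·e^(0.008·RH+0.085·T) = 1.13 μm/a
  sum: 0.894 + 1.13 → r_corr = 2.024 μm/a
  mass loss = 2.024 μm/a × 7.14 g/cm³ = 14.45 g·m⁻²·a⁻¹
Ordering by g·m⁻²·a⁻¹: copper (18.1) > zinc (14.5)

copper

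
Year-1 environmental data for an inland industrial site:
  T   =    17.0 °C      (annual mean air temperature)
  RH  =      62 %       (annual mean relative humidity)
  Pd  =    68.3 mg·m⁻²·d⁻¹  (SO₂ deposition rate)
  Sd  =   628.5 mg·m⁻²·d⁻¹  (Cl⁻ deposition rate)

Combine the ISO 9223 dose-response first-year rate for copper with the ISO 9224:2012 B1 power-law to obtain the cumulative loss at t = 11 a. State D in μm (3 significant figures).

copper: temperature factor f = -0.080·(7.0) = -0.5600
  Pd branch = 0.0053·Pd^0.26·e^(0.059·RH+f) = 0.3521 μm/a
  Cl⁻ term: 0.01025·628.5^0.27·exp(0.036·62+0.049·17.0) = 1.251
  sum: 0.3521 + 1.251 → r_corr = 1.603 μm/a
Long-term exponent b (ISO 9224 Table 2, B1) = 0.667
  D(11) = 1.603 × 11^0.667 = 1.603 × 4.95 = 7.937 μm

D(11) = 7.94 μm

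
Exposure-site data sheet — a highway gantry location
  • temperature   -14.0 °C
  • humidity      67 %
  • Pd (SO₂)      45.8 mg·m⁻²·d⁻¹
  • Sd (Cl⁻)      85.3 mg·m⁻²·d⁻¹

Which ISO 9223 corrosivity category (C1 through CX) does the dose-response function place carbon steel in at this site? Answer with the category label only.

C2

carbon steel: temperature factor f = +0.150·(-24.0) = -3.6000
  sulphur-dioxide contribution → 1.349 μm/a
  chloride contribution → 8.372 μm/a
  ⇒ r_corr(carbon steel) = 9.721 μm/a
9.72 μm/a falls in (1.3, 25] for carbon steel → category C2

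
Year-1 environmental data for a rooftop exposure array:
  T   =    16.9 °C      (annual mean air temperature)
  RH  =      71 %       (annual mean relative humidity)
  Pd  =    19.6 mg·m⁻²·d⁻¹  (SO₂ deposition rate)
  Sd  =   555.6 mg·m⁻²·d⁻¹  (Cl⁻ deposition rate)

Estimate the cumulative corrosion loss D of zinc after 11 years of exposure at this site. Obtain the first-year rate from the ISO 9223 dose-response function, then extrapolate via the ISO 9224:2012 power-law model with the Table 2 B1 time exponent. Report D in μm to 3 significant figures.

zinc: T>10 °C ⇒ hinge -0.071·(16.9−10) = -0.4899
  SO₂ term: 0.0129·19.6^0.44·exp(0.046·71-0.4899) = 0.7671
  Sd branch = 0.0175·Sd^0.57·e^(0.008·RH+0.085·T) = 4.765 μm/a
  sum: 0.7671 + 4.765 → r_corr = 5.532 μm/a
ISO 9224: D(t) = r_corr · t^b with b = 0.813 (zinc, B1)
  D(11) = 5.532 × 11^0.813 = 5.532 × 7.025 = 38.87 μm

D(11) = 38.9 μm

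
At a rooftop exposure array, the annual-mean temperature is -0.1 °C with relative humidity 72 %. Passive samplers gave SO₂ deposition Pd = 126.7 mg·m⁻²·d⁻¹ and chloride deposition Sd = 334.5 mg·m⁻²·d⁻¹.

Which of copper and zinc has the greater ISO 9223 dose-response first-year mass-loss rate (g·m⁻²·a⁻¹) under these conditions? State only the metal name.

zinc

copper: f(T) = +0.126·(T−10) [T≤10 °C] = -1.2726
  sulphur-dioxide contribution → 0.3658 μm/a
  chloride contribution → 0.6544 μm/a
  ⇒ r_corr(copper) = 1.02 μm/a
  mass loss = 1.02 μm/a × 8.96 g/cm³ = 9.141 g·m⁻²·a⁻¹
zinc: temperature factor f = +0.038·(-10.1) = -0.3838
  sulphur-dioxide contribution → 2.03 μm/a
  chloride contribution → 0.848 μm/a
  ⇒ r_corr(zinc) = 2.878 μm/a
  mass loss = 2.878 μm/a × 7.14 g/cm³ = 20.55 g·m⁻²·a⁻¹
Ordering by g·m⁻²·a⁻¹: zinc (20.5) > copper (9.14)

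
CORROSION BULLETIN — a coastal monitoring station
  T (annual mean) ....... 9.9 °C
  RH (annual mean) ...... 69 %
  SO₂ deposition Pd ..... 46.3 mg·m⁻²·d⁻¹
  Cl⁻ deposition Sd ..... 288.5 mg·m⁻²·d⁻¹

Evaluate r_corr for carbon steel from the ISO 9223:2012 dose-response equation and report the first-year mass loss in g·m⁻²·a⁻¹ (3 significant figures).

r_corr = 788 g·m⁻²·a⁻¹

carbon steel: f(T) = +0.150·(T−10) [T≤10 °C] = -0.0150
  Pd branch = 1.77·Pd^0.52·e^(0.02·RH+f) = 50.92 μm/a
  Cl⁻ term: 0.102·288.5^0.62·exp(0.033·69+0.04·9.9) = 49.52
  r_corr = 50.92 + 49.52 = 100.4 μm/a
Convert to mass loss: 100.4 μm/a × 7.85 g/cm³ = 788.4 g·m⁻²·a⁻¹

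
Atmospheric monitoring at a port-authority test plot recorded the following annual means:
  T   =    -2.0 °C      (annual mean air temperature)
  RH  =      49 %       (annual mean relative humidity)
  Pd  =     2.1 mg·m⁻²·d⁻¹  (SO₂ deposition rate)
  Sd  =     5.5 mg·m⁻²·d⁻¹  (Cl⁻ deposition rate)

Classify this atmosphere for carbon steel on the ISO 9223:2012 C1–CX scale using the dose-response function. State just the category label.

C2

carbon steel: T≤10 °C ⇒ hinge +0.150·(-2.0−10) = -1.8000
  Pd branch = 1.77·Pd^0.52·e^(0.02·RH+f) = 1.147 μm/a
  Cl⁻ term: 0.102·5.5^0.62·exp(0.033·49+0.04·-2.0) = 1.365
  sum: 1.147 + 1.365 → r_corr = 2.512 μm/a
ISO 9223 Table 2 (carbon steel): 1.3 < 2.51 ≤ 25 μm/a ⇒ C2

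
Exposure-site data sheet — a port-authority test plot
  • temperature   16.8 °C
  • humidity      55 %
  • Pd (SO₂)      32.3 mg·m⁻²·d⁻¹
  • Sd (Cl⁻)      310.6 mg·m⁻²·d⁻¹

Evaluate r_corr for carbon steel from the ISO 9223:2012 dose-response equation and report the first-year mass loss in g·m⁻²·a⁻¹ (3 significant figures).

r_corr = 514 g·m⁻²·a⁻¹

carbon steel: f(T) = -0.054·(T−10) [T>10 °C] = -0.3672
  Pd branch = 1.77·Pd^0.52·e^(0.02·RH+f) = 22.44 μm/a
  Sd branch = 0.102·Sd^0.62·e^(0.033·RH+0.04·T) = 43.04 μm/a
  sum: 22.44 + 43.04 → r_corr = 65.48 μm/a
Convert to mass loss: 65.48 μm/a × 7.85 g/cm³ = 514 g·m⁻²·a⁻¹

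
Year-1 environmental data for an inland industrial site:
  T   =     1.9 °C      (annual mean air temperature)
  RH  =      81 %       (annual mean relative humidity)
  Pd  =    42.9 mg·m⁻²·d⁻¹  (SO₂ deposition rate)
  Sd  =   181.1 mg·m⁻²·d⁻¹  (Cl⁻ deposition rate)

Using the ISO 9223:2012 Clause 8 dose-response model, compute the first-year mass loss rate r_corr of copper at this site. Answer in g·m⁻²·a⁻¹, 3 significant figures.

r_corr = 13.0 g·m⁻²·a⁻¹

copper: T≤10 °C ⇒ hinge +0.126·(1.9−10) = -1.0206
  SO₂ term: 0.0053·42.9^0.26·exp(0.059·81-1.0206) = 0.6039
  Cl⁻ term: 0.01025·181.1^0.27·exp(0.036·81+0.049·1.9) = 0.8457
  r_corr = 0.6039 + 0.8457 = 1.45 μm/a
Convert to mass loss: 1.45 μm/a × 8.96 g/cm³ = 12.99 g·m⁻²·a⁻¹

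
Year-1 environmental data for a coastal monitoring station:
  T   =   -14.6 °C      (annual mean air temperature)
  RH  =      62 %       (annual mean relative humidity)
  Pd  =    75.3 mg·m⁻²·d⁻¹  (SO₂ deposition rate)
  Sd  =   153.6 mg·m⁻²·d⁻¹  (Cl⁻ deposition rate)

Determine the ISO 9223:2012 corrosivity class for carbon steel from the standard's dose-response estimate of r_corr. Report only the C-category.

C2

carbon steel: f(T) = +0.150·(T−10) [T≤10 °C] = -3.6900
  sulphur-dioxide contribution → 1.445 μm/a
  chloride contribution → 9.979 μm/a
  total first-year rate 11.42 μm/a
11.4 μm/a falls in (1.3, 25] for carbon steel → category C2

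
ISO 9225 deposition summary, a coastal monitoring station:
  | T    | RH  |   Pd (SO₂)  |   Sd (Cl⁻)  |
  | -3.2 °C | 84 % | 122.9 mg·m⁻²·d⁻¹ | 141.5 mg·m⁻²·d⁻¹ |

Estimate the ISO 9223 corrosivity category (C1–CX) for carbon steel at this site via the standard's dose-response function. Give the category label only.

carbon steel: f(T) = +0.150·(T−10) [T≤10 °C] = -1.9800
  SO₂ term: 1.77·122.9^0.52·exp(0.02·84-1.9800) = 16
  Sd branch = 0.102·Sd^0.62·e^(0.033·RH+0.04·T) = 30.93 μm/a
  sum: 16 + 30.93 → r_corr = 46.93 μm/a
ISO 9223 Table 2 (carbon steel): 25 < 46.9 ≤ 50 μm/a ⇒ C3

C3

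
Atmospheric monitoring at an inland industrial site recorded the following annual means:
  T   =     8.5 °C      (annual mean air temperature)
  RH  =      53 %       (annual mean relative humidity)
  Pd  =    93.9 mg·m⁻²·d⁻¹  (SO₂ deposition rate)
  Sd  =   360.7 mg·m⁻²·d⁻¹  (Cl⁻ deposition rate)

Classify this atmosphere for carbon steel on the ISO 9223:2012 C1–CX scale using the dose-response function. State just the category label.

C4

carbon steel: f(T) = +0.150·(T−10) [T≤10 °C] = -0.2250
  SO₂ term: 1.77·93.9^0.52·exp(0.02·53-0.2250) = 43.29
  Cl⁻ term: 0.102·360.7^0.62·exp(0.033·53+0.04·8.5) = 31.72
  r_corr = 43.29 + 31.72 = 75.01 μm/a
75 μm/a falls in (50, 80] for carbon steel → category C4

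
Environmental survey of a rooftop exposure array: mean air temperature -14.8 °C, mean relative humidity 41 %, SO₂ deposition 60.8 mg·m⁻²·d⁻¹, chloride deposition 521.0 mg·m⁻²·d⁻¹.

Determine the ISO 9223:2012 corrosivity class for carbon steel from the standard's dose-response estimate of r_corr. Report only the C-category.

carbon steel: temperature factor f = +0.150·(-24.8) = -3.7200
  SO₂ term: 1.77·60.8^0.52·exp(0.02·41-3.7200) = 0.8244
  Sd branch = 0.102·Sd^0.62·e^(0.033·RH+0.04·T) = 10.56 μm/a
  r_corr = 0.8244 + 10.56 = 11.38 μm/a
11.4 μm/a falls in (1.3, 25] for carbon steel → category C2

C2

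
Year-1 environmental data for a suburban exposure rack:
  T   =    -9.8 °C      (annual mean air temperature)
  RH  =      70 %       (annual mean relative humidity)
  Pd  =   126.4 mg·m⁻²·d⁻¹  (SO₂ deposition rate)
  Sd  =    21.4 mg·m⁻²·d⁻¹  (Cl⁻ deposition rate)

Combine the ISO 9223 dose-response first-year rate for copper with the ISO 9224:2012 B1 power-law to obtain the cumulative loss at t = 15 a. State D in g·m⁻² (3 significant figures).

D(15) = 15.1 g·m⁻²

copper: f(T) = +0.126·(T−10) [T≤10 °C] = -2.4948
  Pd branch = 0.0053·Pd^0.26·e^(0.059·RH+f) = 0.09569 μm/a
  Cl⁻ term: 0.01025·21.4^0.27·exp(0.036·70+0.049·-9.8) = 0.1802
  sum: 0.09569 + 0.1802 → r_corr = 0.2759 μm/a
ISO 9224: D(t) = r_corr · t^b with b = 0.667 (copper, B1)
  D(15) = 0.2759 × 15^0.667 = 0.2759 × 6.088 = 1.68 μm
  Mass loss = 1.68 μm × 8.96 g/cm³ = 15.05 g·m⁻²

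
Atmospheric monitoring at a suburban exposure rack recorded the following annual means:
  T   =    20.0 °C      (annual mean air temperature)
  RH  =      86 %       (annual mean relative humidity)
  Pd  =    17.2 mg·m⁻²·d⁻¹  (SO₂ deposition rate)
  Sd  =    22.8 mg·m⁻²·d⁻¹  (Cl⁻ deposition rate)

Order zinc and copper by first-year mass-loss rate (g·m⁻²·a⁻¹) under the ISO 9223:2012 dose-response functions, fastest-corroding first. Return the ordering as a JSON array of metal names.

["copper", "zinc"]

zinc: T>10 °C ⇒ hinge -0.071·(20.0−10) = -0.7100
  SO₂ term: 0.0129·17.2^0.44·exp(0.046·86-0.7100) = 1.159
  Cl⁻ term: 0.0175·22.8^0.57·exp(0.008·86+0.085·20.0) = 1.133
  sum: 1.159 + 1.133 → r_corr = 2.291 μm/a
  mass loss = 2.291 μm/a × 7.14 g/cm³ = 16.36 g·m⁻²·a⁻¹
copper: T>10 °C ⇒ hinge -0.080·(20.0−10) = -0.8000
  Pd branch = 0.0053·Pd^0.26·e^(0.059·RH+f) = 0.7974 μm/a
  Sd branch = 0.01025·Sd^0.27·e^(0.036·RH+0.049·T) = 1.405 μm/a
  sum: 0.7974 + 1.405 → r_corr = 2.202 μm/a
  mass loss = 2.202 μm/a × 8.96 g/cm³ = 19.73 g·m⁻²·a⁻¹
Ordering by g·m⁻²·a⁻¹: copper (19.7) > zinc (16.4)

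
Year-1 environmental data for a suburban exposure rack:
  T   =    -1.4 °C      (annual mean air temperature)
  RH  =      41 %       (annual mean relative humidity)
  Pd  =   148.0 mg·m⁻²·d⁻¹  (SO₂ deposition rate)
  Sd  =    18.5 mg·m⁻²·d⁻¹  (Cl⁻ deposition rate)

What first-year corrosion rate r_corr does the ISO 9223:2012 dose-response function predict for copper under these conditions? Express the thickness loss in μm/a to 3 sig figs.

r_corr = 0.144 μm/a

copper: temperature factor f = +0.126·(-11.4) = -1.4364
  Pd branch = 0.0053·Pd^0.26·e^(0.059·RH+f) = 0.05191 μm/a
  Cl⁻ term: 0.01025·18.5^0.27·exp(0.036·41+0.049·-1.4) = 0.09206
  sum: 0.05191 + 0.09206 → r_corr = 0.144 μm/a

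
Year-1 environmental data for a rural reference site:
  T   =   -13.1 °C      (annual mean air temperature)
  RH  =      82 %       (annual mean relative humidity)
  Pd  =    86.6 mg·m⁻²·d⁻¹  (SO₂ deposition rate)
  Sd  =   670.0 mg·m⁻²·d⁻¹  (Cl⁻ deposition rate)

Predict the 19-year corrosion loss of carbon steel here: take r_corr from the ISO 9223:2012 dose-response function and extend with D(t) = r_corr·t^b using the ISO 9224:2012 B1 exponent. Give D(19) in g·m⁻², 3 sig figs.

carbon steel: temperature factor f = +0.150·(-23.1) = -3.4650
  sulphur-dioxide contribution → 2.903 μm/a
  chloride contribution → 51.1 μm/a
  total first-year rate 54 μm/a
Long-term exponent b (ISO 9224 Table 2, B1) = 0.523
  D(19) = 54 × 19^0.523 = 54 × 4.664 = 251.9 μm
  Mass loss = 251.9 μm × 7.85 g/cm³ = 1977 g·m⁻²

D(19) = 1.98e+03 g·m⁻²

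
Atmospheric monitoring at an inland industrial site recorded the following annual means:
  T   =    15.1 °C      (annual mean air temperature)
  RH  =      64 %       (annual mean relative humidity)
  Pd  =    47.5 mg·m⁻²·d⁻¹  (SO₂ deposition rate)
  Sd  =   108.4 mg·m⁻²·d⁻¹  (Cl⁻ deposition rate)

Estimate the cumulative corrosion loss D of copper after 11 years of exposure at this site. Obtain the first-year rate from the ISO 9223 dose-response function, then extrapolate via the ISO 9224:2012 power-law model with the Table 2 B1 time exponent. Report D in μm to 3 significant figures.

copper: T>10 °C ⇒ hinge -0.080·(15.1−10) = -0.4080
  Pd branch = 0.0053·Pd^0.26·e^(0.059·RH+f) = 0.4197 μm/a
  Cl⁻ term: 0.01025·108.4^0.27·exp(0.036·64+0.049·15.1) = 0.7623
  sum: 0.4197 + 0.7623 → r_corr = 1.182 μm/a
Long-term exponent b (ISO 9224 Table 2, B1) = 0.667
  D(11) = 1.182 × 11^0.667 = 1.182 × 4.95 = 5.851 μm

D(11) = 5.85 μm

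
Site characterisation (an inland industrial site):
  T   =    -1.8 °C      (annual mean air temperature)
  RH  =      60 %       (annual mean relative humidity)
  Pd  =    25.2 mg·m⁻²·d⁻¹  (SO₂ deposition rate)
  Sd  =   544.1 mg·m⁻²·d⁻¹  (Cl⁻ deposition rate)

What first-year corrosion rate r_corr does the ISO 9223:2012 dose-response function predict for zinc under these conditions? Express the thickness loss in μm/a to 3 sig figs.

zinc: T≤10 °C ⇒ hinge +0.038·(-1.8−10) = -0.4484
  SO₂ term: 0.0129·25.2^0.44·exp(0.046·60-0.4484) = 0.5384
  Sd branch = 0.0175·Sd^0.57·e^(0.008·RH+0.085·T) = 0.8798 μm/a
  r_corr = 0.5384 + 0.8798 = 1.418 μm/a

r_corr = 1.42 μm/a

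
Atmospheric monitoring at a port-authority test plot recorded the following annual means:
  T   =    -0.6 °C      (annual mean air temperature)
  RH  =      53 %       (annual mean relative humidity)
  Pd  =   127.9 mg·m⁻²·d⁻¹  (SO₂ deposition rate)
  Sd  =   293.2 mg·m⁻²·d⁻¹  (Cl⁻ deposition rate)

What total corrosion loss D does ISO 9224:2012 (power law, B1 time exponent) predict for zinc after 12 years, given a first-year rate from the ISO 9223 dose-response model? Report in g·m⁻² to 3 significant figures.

D(12) = 79.8 g·m⁻²

zinc: T≤10 °C ⇒ hinge +0.038·(-0.6−10) = -0.4028
  sulphur-dioxide contribution → 0.8346 μm/a
  chloride contribution → 0.6476 μm/a
  ⇒ r_corr(zinc) = 1.482 μm/a
ISO 9224: D(t) = r_corr · t^b with b = 0.813 (zinc, B1)
  D(12) = 1.482 × 12^0.813 = 1.482 × 7.54 = 11.18 μm
  Mass loss = 11.18 μm × 7.14 g/cm³ = 79.8 g·m⁻²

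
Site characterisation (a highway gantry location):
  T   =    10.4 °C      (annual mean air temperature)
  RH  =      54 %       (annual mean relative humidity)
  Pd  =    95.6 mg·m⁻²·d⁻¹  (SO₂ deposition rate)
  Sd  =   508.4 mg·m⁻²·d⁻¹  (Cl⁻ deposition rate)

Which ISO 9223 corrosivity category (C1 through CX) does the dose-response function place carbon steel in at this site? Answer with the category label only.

C5

carbon steel: f(T) = -0.054·(T−10) [T>10 °C] = -0.0216
  SO₂ term: 1.77·95.6^0.52·exp(0.02·54-0.0216) = 54.63
  Sd branch = 0.102·Sd^0.62·e^(0.033·RH+0.04·T) = 43.75 μm/a
  sum: 54.63 + 43.75 → r_corr = 98.39 μm/a
Category bounds: 80…200 μm/a bracket r_corr ⇒ C5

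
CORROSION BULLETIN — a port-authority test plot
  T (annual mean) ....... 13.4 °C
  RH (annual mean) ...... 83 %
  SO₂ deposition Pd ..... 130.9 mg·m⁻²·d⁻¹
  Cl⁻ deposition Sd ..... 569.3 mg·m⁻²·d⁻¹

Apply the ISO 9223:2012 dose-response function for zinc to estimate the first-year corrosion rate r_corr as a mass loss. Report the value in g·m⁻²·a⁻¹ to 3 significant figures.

r_corr = 56.3 g·m⁻²·a⁻¹

zinc: T>10 °C ⇒ hinge -0.071·(13.4−10) = -0.2414
  SO₂ term: 0.0129·130.9^0.44·exp(0.046·83-0.2414) = 3.939
  Cl⁻ term: 0.0175·569.3^0.57·exp(0.008·83+0.085·13.4) = 3.95
  r_corr = 3.939 + 3.95 = 7.889 μm/a
Convert to mass loss: 7.889 μm/a × 7.14 g/cm³ = 56.33 g·m⁻²·a⁻¹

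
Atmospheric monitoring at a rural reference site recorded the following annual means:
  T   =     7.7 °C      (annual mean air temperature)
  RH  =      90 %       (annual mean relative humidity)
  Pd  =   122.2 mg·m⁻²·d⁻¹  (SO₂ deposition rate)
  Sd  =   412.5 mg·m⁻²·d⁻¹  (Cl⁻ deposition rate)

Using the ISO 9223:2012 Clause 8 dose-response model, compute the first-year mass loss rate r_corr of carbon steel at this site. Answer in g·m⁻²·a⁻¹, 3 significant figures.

carbon steel: temperature factor f = +0.150·(-2.3) = -0.3450
  sulphur-dioxide contribution → 92.29 μm/a
  chloride contribution → 113.2 μm/a
  total first-year rate 205.5 μm/a
Convert to mass loss: 205.5 μm/a × 7.85 g/cm³ = 1613 g·m⁻²·a⁻¹

r_corr = 1.61e+03 g·m⁻²·a⁻¹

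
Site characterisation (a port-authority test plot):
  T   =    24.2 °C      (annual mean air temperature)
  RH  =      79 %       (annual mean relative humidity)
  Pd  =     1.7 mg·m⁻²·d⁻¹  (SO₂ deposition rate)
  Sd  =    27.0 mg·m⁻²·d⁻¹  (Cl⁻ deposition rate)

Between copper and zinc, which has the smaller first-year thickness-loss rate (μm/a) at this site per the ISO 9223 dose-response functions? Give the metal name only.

copper: f(T) = -0.080·(T−10) [T>10 °C] = -1.1360
  Pd branch = 0.0053·Pd^0.26·e^(0.059·RH+f) = 0.2066 μm/a
  Cl⁻ term: 0.01025·27.0^0.27·exp(0.036·79+0.049·24.2) = 1.404
  r_corr = 0.2066 + 1.404 = 1.61 μm/a
zinc: temperature factor f = -0.071·(14.2) = -1.0082
  SO₂ term: 0.0129·1.7^0.44·exp(0.046·79-1.0082) = 0.2251
  Cl⁻ term: 0.0175·27.0^0.57·exp(0.008·79+0.085·24.2) = 1.686
  r_corr = 0.2251 + 1.686 = 1.911 μm/a
Ordering by μm/a: zinc (1.91) > copper (1.61)

copper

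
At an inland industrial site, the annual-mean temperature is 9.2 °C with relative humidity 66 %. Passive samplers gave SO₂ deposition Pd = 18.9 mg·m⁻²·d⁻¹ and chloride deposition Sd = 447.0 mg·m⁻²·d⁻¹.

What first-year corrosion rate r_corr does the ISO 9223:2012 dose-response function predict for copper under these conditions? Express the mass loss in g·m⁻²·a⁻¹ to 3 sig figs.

r_corr = 12.6 g·m⁻²·a⁻¹

copper: T≤10 °C ⇒ hinge +0.126·(9.2−10) = -0.1008
  SO₂ term: 0.0053·18.9^0.26·exp(0.059·66-0.1008) = 0.5053
  Sd branch = 0.01025·Sd^0.27·e^(0.036·RH+0.049·T) = 0.8994 μm/a
  r_corr = 0.5053 + 0.8994 = 1.405 μm/a
Convert to mass loss: 1.405 μm/a × 8.96 g/cm³ = 12.59 g·m⁻²·a⁻¹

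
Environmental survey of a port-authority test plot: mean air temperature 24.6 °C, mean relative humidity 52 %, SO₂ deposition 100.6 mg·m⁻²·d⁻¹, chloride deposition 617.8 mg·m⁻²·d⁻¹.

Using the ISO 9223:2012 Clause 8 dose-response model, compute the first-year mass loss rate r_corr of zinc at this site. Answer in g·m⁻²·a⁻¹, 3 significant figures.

r_corr = 62.5 g·m⁻²·a⁻¹

zinc: T>10 °C ⇒ hinge -0.071·(24.6−10) = -1.0366
  sulphur-dioxide contribution → 0.3805 μm/a
  chloride contribution → 8.368 μm/a
  ⇒ r_corr(zinc) = 8.748 μm/a
Convert to mass loss: 8.748 μm/a × 7.14 g/cm³ = 62.46 g·m⁻²·a⁻¹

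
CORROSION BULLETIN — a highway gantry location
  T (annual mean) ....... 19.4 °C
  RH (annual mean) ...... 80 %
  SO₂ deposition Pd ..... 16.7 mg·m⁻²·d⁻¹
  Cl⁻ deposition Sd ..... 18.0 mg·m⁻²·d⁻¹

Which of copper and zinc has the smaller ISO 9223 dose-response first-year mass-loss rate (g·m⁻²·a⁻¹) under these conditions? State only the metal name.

copper: temperature factor f = -0.080·(9.4) = -0.7520
  SO₂ term: 0.0053·16.7^0.26·exp(0.059·80-0.7520) = 0.5827
  Cl⁻ term: 0.01025·18.0^0.27·exp(0.036·80+0.049·19.4) = 1.031
  r_corr = 0.5827 + 1.031 = 1.614 μm/a
  mass loss = 1.614 μm/a × 8.96 g/cm³ = 14.46 g·m⁻²·a⁻¹
zinc: temperature factor f = -0.071·(9.4) = -0.6674
  SO₂ term: 0.0129·16.7^0.44·exp(0.046·80-0.6674) = 0.9056
  Cl⁻ term: 0.0175·18.0^0.57·exp(0.008·80+0.085·19.4) = 0.8967
  r_corr = 0.9056 + 0.8967 = 1.802 μm/a
  mass loss = 1.802 μm/a × 7.14 g/cm³ = 12.87 g·m⁻²·a⁻¹
Ordering by g·m⁻²·a⁻¹: copper (14.5) > zinc (12.9)

zinc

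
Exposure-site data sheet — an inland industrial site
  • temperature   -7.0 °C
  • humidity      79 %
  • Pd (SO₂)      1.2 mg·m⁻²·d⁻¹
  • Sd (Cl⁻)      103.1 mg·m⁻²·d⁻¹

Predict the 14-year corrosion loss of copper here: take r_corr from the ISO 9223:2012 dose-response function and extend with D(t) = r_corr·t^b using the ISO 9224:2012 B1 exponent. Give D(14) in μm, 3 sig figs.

copper: T≤10 °C ⇒ hinge +0.126·(-7.0−10) = -2.1420
  Pd branch = 0.0053·Pd^0.26·e^(0.059·RH+f) = 0.069 μm/a
  Sd branch = 0.01025·Sd^0.27·e^(0.036·RH+0.049·T) = 0.437 μm/a
  sum: 0.069 + 0.437 → r_corr = 0.506 μm/a
Long-term exponent b (ISO 9224 Table 2, B1) = 0.667
  D(14) = 0.506 × 14^0.667 = 0.506 × 5.814 = 2.942 μm

D(14) = 2.94 μm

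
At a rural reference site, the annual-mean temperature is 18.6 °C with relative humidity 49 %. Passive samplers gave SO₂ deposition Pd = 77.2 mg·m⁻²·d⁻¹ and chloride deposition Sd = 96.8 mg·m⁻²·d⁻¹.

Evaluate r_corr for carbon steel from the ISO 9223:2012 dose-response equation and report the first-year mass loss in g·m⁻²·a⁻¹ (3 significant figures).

r_corr = 368 g·m⁻²·a⁻¹

carbon steel: T>10 °C ⇒ hinge -0.054·(18.6−10) = -0.4644
  Pd branch = 1.77·Pd^0.52·e^(0.02·RH+f) = 28.41 μm/a
  Cl⁻ term: 0.102·96.8^0.62·exp(0.033·49+0.04·18.6) = 18.42
  sum: 28.41 + 18.42 → r_corr = 46.83 μm/a
Convert to mass loss: 46.83 μm/a × 7.85 g/cm³ = 367.6 g·m⁻²·a⁻¹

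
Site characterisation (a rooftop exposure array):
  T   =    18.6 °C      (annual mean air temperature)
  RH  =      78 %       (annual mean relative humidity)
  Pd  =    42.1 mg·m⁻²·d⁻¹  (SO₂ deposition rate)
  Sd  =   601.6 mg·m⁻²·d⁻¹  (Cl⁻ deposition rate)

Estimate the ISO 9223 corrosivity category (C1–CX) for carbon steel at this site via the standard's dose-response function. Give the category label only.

carbon steel: f(T) = -0.054·(T−10) [T>10 °C] = -0.4644
  sulphur-dioxide contribution → 37.02 μm/a
  chloride contribution → 148.9 μm/a
  total first-year rate 185.9 μm/a
186 μm/a falls in (80, 200] for carbon steel → category C5

C5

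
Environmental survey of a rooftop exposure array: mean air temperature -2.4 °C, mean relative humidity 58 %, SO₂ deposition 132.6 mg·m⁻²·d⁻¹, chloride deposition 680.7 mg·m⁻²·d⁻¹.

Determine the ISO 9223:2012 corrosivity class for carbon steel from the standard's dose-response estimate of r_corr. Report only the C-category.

C3

carbon steel: temperature factor f = +0.150·(-12.4) = -1.8600
  Pd branch = 1.77·Pd^0.52·e^(0.02·RH+f) = 11.16 μm/a
  Sd branch = 0.102·Sd^0.62·e^(0.033·RH+0.04·T) = 35.86 μm/a
  r_corr = 11.16 + 35.86 = 47.02 μm/a
Category bounds: 25…50 μm/a bracket r_corr ⇒ C3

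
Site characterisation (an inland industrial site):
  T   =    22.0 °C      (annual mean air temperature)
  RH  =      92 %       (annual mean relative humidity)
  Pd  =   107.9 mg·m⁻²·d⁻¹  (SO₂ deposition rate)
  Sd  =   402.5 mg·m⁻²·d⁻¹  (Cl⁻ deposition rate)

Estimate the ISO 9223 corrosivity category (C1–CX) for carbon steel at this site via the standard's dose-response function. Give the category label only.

CX

carbon steel: temperature factor f = -0.054·(12.0) = -0.6480
  SO₂ term: 1.77·107.9^0.52·exp(0.02·92-0.6480) = 66.5
  Cl⁻ term: 0.102·402.5^0.62·exp(0.033·92+0.04·22.0) = 211
  sum: 66.5 + 211 → r_corr = 277.5 μm/a
Category bounds: 200…700 μm/a bracket r_corr ⇒ CX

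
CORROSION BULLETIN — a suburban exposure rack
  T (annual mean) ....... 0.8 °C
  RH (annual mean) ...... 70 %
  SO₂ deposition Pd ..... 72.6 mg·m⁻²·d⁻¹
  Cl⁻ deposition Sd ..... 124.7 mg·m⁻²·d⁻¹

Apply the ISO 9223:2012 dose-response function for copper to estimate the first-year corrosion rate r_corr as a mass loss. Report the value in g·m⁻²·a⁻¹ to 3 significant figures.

r_corr = 7.19 g·m⁻²·a⁻¹

copper: T≤10 °C ⇒ hinge +0.126·(0.8−10) = -1.1592
  sulphur-dioxide contribution → 0.315 μm/a
  chloride contribution → 0.4876 μm/a
  ⇒ r_corr(copper) = 0.8026 μm/a
Convert to mass loss: 0.8026 μm/a × 8.96 g/cm³ = 7.191 g·m⁻²·a⁻¹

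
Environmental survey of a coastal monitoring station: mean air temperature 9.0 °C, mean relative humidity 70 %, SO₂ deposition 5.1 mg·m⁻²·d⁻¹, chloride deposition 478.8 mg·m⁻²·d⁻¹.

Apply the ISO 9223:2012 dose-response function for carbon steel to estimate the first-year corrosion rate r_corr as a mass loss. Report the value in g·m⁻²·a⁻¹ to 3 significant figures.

r_corr = 644 g·m⁻²·a⁻¹

carbon steel: f(T) = +0.150·(T−10) [T≤10 °C] = -0.1500
  Pd branch = 1.77·Pd^0.52·e^(0.02·RH+f) = 14.41 μm/a
  Sd branch = 0.102·Sd^0.62·e^(0.033·RH+0.04·T) = 67.59 μm/a
  sum: 14.41 + 67.59 → r_corr = 82 μm/a
Convert to mass loss: 82 μm/a × 7.85 g/cm³ = 643.7 g·m⁻²·a⁻¹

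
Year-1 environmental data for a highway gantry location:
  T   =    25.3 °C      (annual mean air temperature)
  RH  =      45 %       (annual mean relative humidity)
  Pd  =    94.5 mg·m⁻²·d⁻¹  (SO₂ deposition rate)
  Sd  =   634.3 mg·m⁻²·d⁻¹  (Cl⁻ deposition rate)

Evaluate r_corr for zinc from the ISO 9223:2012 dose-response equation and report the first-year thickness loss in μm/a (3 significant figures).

r_corr = 8.78 μm/a

zinc: temperature factor f = -0.071·(15.3) = -1.0863
  SO₂ term: 0.0129·94.5^0.44·exp(0.046·45-1.0863) = 0.2553
  Sd branch = 0.0175·Sd^0.57·e^(0.008·RH+0.085·T) = 8.524 μm/a
  sum: 0.2553 + 8.524 → r_corr = 8.779 μm/a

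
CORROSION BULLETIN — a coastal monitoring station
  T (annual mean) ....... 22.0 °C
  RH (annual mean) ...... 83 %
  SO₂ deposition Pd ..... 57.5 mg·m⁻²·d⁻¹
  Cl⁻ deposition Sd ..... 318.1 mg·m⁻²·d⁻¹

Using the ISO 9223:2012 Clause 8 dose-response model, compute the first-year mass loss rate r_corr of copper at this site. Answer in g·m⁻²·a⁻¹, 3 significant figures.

r_corr = 32.4 g·m⁻²·a⁻¹

copper: T>10 °C ⇒ hinge -0.080·(22.0−10) = -0.9600
  sulphur-dioxide contribution → 0.7791 μm/a
  chloride contribution → 2.833 μm/a
  total first-year rate 3.612 μm/a
Convert to mass loss: 3.612 μm/a × 8.96 g/cm³ = 32.37 g·m⁻²·a⁻¹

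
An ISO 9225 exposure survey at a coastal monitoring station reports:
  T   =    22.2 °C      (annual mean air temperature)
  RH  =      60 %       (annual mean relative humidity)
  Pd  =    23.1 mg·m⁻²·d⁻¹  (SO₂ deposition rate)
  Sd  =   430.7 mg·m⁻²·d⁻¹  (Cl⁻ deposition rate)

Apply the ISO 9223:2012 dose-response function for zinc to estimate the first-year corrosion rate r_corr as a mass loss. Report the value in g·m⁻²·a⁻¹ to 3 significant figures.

zinc: temperature factor f = -0.071·(12.2) = -0.8662
  Pd branch = 0.0129·Pd^0.44·e^(0.046·RH+f) = 0.3412 μm/a
  Sd branch = 0.0175·Sd^0.57·e^(0.008·RH+0.085·T) = 5.922 μm/a
  sum: 0.3412 + 5.922 → r_corr = 6.264 μm/a
Convert to mass loss: 6.264 μm/a × 7.14 g/cm³ = 44.72 g·m⁻²·a⁻¹

r_corr = 44.7 g·m⁻²·a⁻¹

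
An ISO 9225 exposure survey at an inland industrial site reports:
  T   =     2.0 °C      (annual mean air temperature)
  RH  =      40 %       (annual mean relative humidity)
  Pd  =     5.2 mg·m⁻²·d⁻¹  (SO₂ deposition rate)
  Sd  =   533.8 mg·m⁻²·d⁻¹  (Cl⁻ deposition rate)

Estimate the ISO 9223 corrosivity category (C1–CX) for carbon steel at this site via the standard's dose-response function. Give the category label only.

C2

carbon steel: temperature factor f = +0.150·(-8.0) = -1.2000
  SO₂ term: 1.77·5.2^0.52·exp(0.02·40-1.2000) = 2.796
  Cl⁻ term: 0.102·533.8^0.62·exp(0.033·40+0.04·2.0) = 20.3
  sum: 2.796 + 20.3 → r_corr = 23.1 μm/a
23.1 μm/a falls in (1.3, 25] for carbon steel → category C2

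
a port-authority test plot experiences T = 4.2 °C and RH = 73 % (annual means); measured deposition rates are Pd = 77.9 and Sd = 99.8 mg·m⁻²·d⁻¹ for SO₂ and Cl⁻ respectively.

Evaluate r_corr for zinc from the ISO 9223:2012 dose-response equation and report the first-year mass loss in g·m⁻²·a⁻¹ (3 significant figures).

r_corr = 18.8 g·m⁻²·a⁻¹

zinc: T≤10 °C ⇒ hinge +0.038·(4.2−10) = -0.2204
  sulphur-dioxide contribution → 2.021 μm/a
  chloride contribution → 0.6183 μm/a
  ⇒ r_corr(zinc) = 2.639 μm/a
Convert to mass loss: 2.639 μm/a × 7.14 g/cm³ = 18.84 g·m⁻²·a⁻¹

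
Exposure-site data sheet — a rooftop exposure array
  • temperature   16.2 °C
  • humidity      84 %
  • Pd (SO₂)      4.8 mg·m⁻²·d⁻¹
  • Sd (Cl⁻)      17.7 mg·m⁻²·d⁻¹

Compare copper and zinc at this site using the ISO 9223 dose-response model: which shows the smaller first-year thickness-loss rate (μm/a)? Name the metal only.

copper: f(T) = -0.080·(T−10) [T>10 °C] = -0.4960
  SO₂ term: 0.0053·4.8^0.26·exp(0.059·84-0.4960) = 0.6892
  Sd branch = 0.01025·Sd^0.27·e^(0.036·RH+0.049·T) = 1.013 μm/a
  r_corr = 0.6892 + 1.013 = 1.702 μm/a
zinc: f(T) = -0.071·(T−10) [T>10 °C] = -0.4402
  SO₂ term: 0.0129·4.8^0.44·exp(0.046·84-0.4402) = 0.7894
  Cl⁻ term: 0.0175·17.7^0.57·exp(0.008·84+0.085·16.2) = 0.6986
  sum: 0.7894 + 0.6986 → r_corr = 1.488 μm/a
Ordering by μm/a: copper (1.7) > zinc (1.49)

zinc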